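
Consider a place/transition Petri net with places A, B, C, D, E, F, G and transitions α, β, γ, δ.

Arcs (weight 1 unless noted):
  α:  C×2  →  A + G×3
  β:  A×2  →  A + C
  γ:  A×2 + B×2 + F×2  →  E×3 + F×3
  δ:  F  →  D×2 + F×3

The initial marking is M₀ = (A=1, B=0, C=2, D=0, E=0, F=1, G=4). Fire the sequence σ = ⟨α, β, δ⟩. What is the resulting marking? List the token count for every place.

(A=1, B=0, C=1, D=2, E=0, F=3, G=7)

step 1: fire α:  (A=1, B=0, C=2, D=0, E=0, F=1, G=4) → (A=2, B=0, C=0, D=0, E=0, F=1, G=7)
step 2: fire β:  (A=2, B=0, C=0, D=0, E=0, F=1, G=7) → (A=1, B=0, C=1, D=0, E=0, F=1, G=7)
step 3: fire δ:  (A=1, B=0, C=1, D=0, E=0, F=1, G=7) → (A=1, B=0, C=1, D=2, E=0, F=3, G=7)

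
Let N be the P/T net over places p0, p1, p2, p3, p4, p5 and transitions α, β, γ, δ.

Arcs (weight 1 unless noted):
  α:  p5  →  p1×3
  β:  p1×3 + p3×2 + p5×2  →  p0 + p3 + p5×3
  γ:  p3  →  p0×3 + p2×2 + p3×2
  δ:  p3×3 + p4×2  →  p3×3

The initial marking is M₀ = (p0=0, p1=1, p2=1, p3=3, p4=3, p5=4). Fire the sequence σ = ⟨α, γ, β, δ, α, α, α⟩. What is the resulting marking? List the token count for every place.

step 1: fire α:  (p0=0, p1=1, p2=1, p3=3, p4=3, p5=4) → (p0=0, p1=4, p2=1, p3=3, p4=3, p5=3)
step 2: fire γ:  (p0=0, p1=4, p2=1, p3=3, p4=3, p5=3) → (p0=3, p1=4, p2=3, p3=4, p4=3, p5=3)
step 3: fire β:  (p0=3, p1=4, p2=3, p3=4, p4=3, p5=3) → (p0=4, p1=1, p2=3, p3=3, p4=3, p5=4)
step 4: fire δ:  (p0=4, p1=1, p2=3, p3=3, p4=3, p5=4) → (p0=4, p1=1, p2=3, p3=3, p4=1, p5=4)
step 5: fire α:  (p0=4, p1=1, p2=3, p3=3, p4=1, p5=4) → (p0=4, p1=4, p2=3, p3=3, p4=1, p5=3)
step 6: fire α:  (p0=4, p1=4, p2=3, p3=3, p4=1, p5=3) → (p0=4, p1=7, p2=3, p3=3, p4=1, p5=2)
step 7: fire α:  (p0=4, p1=7, p2=3, p3=3, p4=1, p5=2) → (p0=4, p1=10, p2=3, p3=3, p4=1, p5=1)

(p0=4, p1=10, p2=3, p3=3, p4=1, p5=1)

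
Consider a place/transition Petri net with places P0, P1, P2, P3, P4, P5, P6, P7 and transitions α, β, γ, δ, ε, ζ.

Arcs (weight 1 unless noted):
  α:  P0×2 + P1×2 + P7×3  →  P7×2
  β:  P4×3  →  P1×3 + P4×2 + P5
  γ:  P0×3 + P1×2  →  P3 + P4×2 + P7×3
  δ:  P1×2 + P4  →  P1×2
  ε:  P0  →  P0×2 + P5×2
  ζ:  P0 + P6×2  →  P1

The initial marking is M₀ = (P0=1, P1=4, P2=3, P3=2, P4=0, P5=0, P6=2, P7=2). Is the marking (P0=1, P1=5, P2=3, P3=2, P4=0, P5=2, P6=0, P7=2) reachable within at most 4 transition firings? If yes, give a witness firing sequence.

step 1: fire ε:  (P0=1, P1=4, P2=3, P3=2, P4=0, P5=0, P6=2, P7=2) → (P0=2, P1=4, P2=3, P3=2, P4=0, P5=2, P6=2, P7=2)
step 2: fire ζ:  (P0=2, P1=4, P2=3, P3=2, P4=0, P5=2, P6=2, P7=2) → (P0=1, P1=5, P2=3, P3=2, P4=0, P5=2, P6=0, P7=2)

YES — reachable via ⟨ε, ζ⟩ (2 firings)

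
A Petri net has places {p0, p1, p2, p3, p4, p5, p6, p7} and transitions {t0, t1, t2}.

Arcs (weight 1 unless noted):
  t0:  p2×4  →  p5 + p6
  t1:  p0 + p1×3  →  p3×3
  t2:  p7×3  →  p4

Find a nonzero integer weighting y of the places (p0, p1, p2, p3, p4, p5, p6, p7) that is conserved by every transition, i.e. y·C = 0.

y = (p0:3, p1:-1, p2:0, p3:0, p4:0, p5:0, p6:0, p7:0)

Incidence matrix C (rows=places, cols=transitions):
       t0   t1   t2
   p0   0   -1    0
   p1   0   -3    0
   p2  -4    0    0
   p3   0    3    0
   p4   0    0    1
   p5   1    0    0
   p6   1    0    0
   p7   0    0   -3

Candidate y = [3, -1, 0, 0, 0, 0, 0, 0]; check y·C column-wise:
  col t0: 3·0 + -1·0 + 0·-4 + 0·1 + 0·1 = 0
  col t1: 3·-1 + -1·-3 + 0·3 = 0
  col t2: 3·0 + -1·0 + 0·1 + 0·-3 = 0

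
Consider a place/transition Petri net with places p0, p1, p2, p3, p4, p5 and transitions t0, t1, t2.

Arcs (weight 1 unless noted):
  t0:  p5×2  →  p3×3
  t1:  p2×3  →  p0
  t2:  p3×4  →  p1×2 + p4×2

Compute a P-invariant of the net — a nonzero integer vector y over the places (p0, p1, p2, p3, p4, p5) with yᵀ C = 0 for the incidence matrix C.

y = (p0:3, p1:0, p2:1, p3:0, p4:0, p5:0)

Incidence matrix C (rows=places, cols=transitions):
       t0   t1   t2
   p0   0    1    0
   p1   0    0    2
   p2   0   -3    0
   p3   3    0   -4
   p4   0    0    2
   p5  -2    0    0

Candidate y = [3, 0, 1, 0, 0, 0]; check y·C column-wise:
  col t0: 3·0 + 1·0 + 0·3 + 0·-2 = 0
  col t1: 3·1 + 1·-3 = 0
  col t2: 3·0 + 0·2 + 1·0 + 0·-4 + 0·2 = 0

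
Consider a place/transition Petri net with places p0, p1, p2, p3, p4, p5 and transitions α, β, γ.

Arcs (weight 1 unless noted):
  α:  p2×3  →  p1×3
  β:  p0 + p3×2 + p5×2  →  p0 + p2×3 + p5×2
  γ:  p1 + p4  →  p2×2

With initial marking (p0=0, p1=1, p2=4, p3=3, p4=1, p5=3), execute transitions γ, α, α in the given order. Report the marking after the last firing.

step 1: fire γ:  (p0=0, p1=1, p2=4, p3=3, p4=1, p5=3) → (p0=0, p1=0, p2=6, p3=3, p4=0, p5=3)
step 2: fire α:  (p0=0, p1=0, p2=6, p3=3, p4=0, p5=3) → (p0=0, p1=3, p2=3, p3=3, p4=0, p5=3)
step 3: fire α:  (p0=0, p1=3, p2=3, p3=3, p4=0, p5=3) → (p0=0, p1=6, p2=0, p3=3, p4=0, p5=3)

(p0=0, p1=6, p2=0, p3=3, p4=0, p5=3)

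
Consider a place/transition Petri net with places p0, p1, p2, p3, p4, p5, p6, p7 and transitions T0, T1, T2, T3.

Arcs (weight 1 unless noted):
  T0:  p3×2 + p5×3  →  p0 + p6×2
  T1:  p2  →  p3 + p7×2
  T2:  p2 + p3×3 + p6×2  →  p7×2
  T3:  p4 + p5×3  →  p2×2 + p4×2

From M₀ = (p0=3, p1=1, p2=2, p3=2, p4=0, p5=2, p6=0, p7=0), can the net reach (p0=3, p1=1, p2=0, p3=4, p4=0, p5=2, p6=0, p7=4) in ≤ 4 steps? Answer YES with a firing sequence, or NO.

YES — reachable via ⟨T1, T1⟩ (2 firings)

step 1: fire T1:  (p0=3, p1=1, p2=2, p3=2, p4=0, p5=2, p6=0, p7=0) → (p0=3, p1=1, p2=1, p3=3, p4=0, p5=2, p6=0, p7=2)
step 2: fire T1:  (p0=3, p1=1, p2=1, p3=3, p4=0, p5=2, p6=0, p7=2) → (p0=3, p1=1, p2=0, p3=4, p4=0, p5=2, p6=0, p7=4)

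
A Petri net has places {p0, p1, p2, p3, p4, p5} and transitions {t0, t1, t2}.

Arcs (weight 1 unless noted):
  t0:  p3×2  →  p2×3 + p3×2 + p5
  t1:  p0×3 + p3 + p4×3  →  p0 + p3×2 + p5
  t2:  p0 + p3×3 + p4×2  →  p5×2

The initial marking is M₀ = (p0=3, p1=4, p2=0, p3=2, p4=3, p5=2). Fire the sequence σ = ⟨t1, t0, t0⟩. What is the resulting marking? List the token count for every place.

(p0=1, p1=4, p2=6, p3=3, p4=0, p5=5)

step 1: fire t1:  (p0=3, p1=4, p2=0, p3=2, p4=3, p5=2) → (p0=1, p1=4, p2=0, p3=3, p4=0, p5=3)
step 2: fire t0:  (p0=1, p1=4, p2=0, p3=3, p4=0, p5=3) → (p0=1, p1=4, p2=3, p3=3, p4=0, p5=4)
step 3: fire t0:  (p0=1, p1=4, p2=3, p3=3, p4=0, p5=4) → (p0=1, p1=4, p2=6, p3=3, p4=0, p5=5)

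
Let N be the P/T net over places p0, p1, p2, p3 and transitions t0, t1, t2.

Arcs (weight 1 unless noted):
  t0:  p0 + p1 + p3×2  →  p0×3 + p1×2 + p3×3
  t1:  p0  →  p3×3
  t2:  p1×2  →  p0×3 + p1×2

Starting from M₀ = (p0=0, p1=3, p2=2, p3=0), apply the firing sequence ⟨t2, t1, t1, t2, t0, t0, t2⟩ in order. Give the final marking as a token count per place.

(p0=11, p1=5, p2=2, p3=8)

step 1: fire t2:  (p0=0, p1=3, p2=2, p3=0) → (p0=3, p1=3, p2=2, p3=0)
step 2: fire t1:  (p0=3, p1=3, p2=2, p3=0) → (p0=2, p1=3, p2=2, p3=3)
step 3: fire t1:  (p0=2, p1=3, p2=2, p3=3) → (p0=1, p1=3, p2=2, p3=6)
step 4: fire t2:  (p0=1, p1=3, p2=2, p3=6) → (p0=4, p1=3, p2=2, p3=6)
step 5: fire t0:  (p0=4, p1=3, p2=2, p3=6) → (p0=6, p1=4, p2=2, p3=7)
step 6: fire t0:  (p0=6, p1=4, p2=2, p3=7) → (p0=8, p1=5, p2=2, p3=8)
step 7: fire t2:  (p0=8, p1=5, p2=2, p3=8) → (p0=11, p1=5, p2=2, p3=8)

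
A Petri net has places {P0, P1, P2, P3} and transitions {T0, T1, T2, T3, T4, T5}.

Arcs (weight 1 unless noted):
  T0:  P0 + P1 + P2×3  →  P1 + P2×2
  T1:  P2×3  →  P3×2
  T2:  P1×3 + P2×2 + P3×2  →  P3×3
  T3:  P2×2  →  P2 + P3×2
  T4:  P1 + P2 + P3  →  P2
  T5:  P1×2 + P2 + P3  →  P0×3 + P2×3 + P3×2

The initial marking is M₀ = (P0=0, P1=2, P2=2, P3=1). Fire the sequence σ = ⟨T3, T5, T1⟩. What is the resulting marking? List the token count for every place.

(P0=3, P1=0, P2=0, P3=6)

step 1: fire T3:  (P0=0, P1=2, P2=2, P3=1) → (P0=0, P1=2, P2=1, P3=3)
step 2: fire T5:  (P0=0, P1=2, P2=1, P3=3) → (P0=3, P1=0, P2=3, P3=4)
step 3: fire T1:  (P0=3, P1=0, P2=3, P3=4) → (P0=3, P1=0, P2=0, P3=6)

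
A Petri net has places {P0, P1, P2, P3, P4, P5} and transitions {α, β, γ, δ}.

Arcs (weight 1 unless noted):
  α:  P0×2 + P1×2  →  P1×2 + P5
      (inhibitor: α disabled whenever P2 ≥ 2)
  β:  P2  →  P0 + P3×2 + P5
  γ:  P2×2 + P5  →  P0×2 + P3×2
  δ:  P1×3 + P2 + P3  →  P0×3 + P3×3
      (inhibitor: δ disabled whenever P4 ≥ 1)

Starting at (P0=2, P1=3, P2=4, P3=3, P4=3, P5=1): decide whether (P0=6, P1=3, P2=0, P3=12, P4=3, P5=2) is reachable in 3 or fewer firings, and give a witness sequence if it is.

NO — not reachable within 3 firings

depth 0: 1 marking
depth 1: 3 markings reached so far
depth 2: 5 markings reached so far
depth 3: 8 markings reached so far
target is not among the 8 markings reachable within 3 steps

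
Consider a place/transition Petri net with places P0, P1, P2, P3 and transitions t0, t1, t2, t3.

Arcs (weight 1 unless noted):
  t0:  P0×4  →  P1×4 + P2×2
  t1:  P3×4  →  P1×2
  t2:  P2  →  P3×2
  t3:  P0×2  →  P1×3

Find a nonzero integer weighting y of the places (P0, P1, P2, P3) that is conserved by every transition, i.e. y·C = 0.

y = (P0:3, P1:2, P2:2, P3:1)

Incidence matrix C (rows=places, cols=transitions):
       t0   t1   t2   t3
   P0  -4    0    0   -2
   P1   4    2    0    3
   P2   2    0   -1    0
   P3   0   -4    2    0

Candidate y = [3, 2, 2, 1]; check y·C column-wise:
  col t0: 3·-4 + 2·4 + 2·2 + 1·0 = 0
  col t1: 3·0 + 2·2 + 2·0 + 1·-4 = 0
  col t2: 3·0 + 2·0 + 2·-1 + 1·2 = 0
  col t3: 3·-2 + 2·3 + 2·0 + 1·0 = 0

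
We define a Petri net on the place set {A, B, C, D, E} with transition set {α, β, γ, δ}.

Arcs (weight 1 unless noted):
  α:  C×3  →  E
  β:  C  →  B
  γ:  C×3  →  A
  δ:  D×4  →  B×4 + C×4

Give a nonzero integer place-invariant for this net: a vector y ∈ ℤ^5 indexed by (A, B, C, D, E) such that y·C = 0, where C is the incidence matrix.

y = (A:3, B:1, C:1, D:2, E:3)

Incidence matrix C (rows=places, cols=transitions):
        α    β    γ    δ
    A   0    0    1    0
    B   0    1    0    4
    C  -3   -1   -3    4
    D   0    0    0   -4
    E   1    0    0    0

Candidate y = [3, 1, 1, 2, 3]; check y·C column-wise:
  col α: 3·0 + 1·0 + 1·-3 + 2·0 + 3·1 = 0
  col β: 3·0 + 1·1 + 1·-1 + 2·0 + 3·0 = 0
  col γ: 3·1 + 1·0 + 1·-3 + 2·0 + 3·0 = 0
  col δ: 3·0 + 1·4 + 1·4 + 2·-4 + 3·0 = 0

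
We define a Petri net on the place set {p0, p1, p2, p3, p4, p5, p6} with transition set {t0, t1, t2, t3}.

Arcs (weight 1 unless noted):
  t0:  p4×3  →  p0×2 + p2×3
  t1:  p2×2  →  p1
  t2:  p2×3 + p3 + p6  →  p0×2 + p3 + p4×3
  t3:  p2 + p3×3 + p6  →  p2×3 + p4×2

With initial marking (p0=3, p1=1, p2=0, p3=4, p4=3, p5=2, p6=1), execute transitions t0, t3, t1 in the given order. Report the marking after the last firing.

(p0=5, p1=2, p2=3, p3=1, p4=2, p5=2, p6=0)

step 1: fire t0:  (p0=3, p1=1, p2=0, p3=4, p4=3, p5=2, p6=1) → (p0=5, p1=1, p2=3, p3=4, p4=0, p5=2, p6=1)
step 2: fire t3:  (p0=5, p1=1, p2=3, p3=4, p4=0, p5=2, p6=1) → (p0=5, p1=1, p2=5, p3=1, p4=2, p5=2, p6=0)
step 3: fire t1:  (p0=5, p1=1, p2=5, p3=1, p4=2, p5=2, p6=0) → (p0=5, p1=2, p2=3, p3=1, p4=2, p5=2, p6=0)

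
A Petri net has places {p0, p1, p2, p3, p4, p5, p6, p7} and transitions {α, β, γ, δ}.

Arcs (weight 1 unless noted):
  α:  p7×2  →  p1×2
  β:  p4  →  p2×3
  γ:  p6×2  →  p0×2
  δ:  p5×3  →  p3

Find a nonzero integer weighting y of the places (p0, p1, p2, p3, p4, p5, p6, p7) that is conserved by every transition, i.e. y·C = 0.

Incidence matrix C (rows=places, cols=transitions):
        α    β    γ    δ
   p0   0    0    2    0
   p1   2    0    0    0
   p2   0    3    0    0
   p3   0    0    0    1
   p4   0   -1    0    0
   p5   0    0    0   -3
   p6   0    0   -2    0
   p7  -2    0    0    0

Candidate y = [0, 0, 1, 0, 3, 0, 0, 0]; check y·C column-wise:
  col α: 0·2 + 1·0 + 3·0 + 0·-2 = 0
  col β: 1·3 + 3·-1 = 0
  col γ: 0·2 + 1·0 + 3·0 + 0·-2 = 0
  col δ: 1·0 + 0·1 + 3·0 + 0·-3 = 0

y = (p0:0, p1:0, p2:1, p3:0, p4:3, p5:0, p6:0, p7:0)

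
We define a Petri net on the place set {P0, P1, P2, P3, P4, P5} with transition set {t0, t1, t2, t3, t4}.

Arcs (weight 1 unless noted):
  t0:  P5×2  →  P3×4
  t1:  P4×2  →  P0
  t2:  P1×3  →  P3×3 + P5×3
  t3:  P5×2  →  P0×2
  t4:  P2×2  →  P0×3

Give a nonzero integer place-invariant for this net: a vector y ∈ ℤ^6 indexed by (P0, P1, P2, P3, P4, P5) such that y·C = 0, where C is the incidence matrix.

y = (P0:2, P1:3, P2:3, P3:1, P4:1, P5:2)

Incidence matrix C (rows=places, cols=transitions):
       t0   t1   t2   t3   t4
   P0   0    1    0    2    3
   P1   0    0   -3    0    0
   P2   0    0    0    0   -2
   P3   4    0    3    0    0
   P4   0   -2    0    0    0
   P5  -2    0    3   -2    0

Candidate y = [2, 3, 3, 1, 1, 2]; check y·C column-wise:
  col t0: 2·0 + 3·0 + 3·0 + 1·4 + 1·0 + 2·-2 = 0
  col t1: 2·1 + 3·0 + 3·0 + 1·0 + 1·-2 + 2·0 = 0
  col t2: 2·0 + 3·-3 + 3·0 + 1·3 + 1·0 + 2·3 = 0
  col t3: 2·2 + 3·0 + 3·0 + 1·0 + 1·0 + 2·-2 = 0
  col t4: 2·3 + 3·0 + 3·-2 + 1·0 + 1·0 + 2·0 = 0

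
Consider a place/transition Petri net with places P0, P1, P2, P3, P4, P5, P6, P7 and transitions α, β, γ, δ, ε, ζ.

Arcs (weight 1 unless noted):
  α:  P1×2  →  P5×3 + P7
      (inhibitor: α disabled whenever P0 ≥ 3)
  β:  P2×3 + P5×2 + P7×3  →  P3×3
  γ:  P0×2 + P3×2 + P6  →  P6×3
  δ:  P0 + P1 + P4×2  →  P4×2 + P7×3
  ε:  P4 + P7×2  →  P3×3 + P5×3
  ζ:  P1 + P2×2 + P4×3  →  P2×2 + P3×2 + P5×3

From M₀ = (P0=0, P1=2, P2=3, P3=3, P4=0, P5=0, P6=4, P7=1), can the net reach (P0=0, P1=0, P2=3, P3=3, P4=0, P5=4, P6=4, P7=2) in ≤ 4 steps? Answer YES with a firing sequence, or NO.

NO — not reachable within 4 firings

depth 0: 1 marking
depth 1: 2 markings reached so far
depth 2: 2 markings reached so far
(frontier empty at depth 2; search complete)
target is not among the 2 markings reachable within 4 steps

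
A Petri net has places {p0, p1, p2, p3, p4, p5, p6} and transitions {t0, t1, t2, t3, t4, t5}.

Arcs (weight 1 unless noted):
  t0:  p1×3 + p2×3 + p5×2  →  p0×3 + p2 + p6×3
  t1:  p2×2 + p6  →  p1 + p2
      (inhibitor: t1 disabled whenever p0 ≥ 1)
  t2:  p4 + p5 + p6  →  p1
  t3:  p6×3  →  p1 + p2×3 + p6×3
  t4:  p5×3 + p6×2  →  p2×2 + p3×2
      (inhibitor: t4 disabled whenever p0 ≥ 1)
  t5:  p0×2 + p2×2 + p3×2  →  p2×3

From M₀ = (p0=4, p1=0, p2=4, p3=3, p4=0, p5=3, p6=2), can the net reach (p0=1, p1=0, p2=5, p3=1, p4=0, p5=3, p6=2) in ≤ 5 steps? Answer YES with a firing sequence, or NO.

depth 0: 1 marking
depth 1: 2 markings reached so far
depth 2: 2 markings reached so far
(frontier empty at depth 2; search complete)
target is not among the 2 markings reachable within 5 steps

NO — not reachable within 5 firings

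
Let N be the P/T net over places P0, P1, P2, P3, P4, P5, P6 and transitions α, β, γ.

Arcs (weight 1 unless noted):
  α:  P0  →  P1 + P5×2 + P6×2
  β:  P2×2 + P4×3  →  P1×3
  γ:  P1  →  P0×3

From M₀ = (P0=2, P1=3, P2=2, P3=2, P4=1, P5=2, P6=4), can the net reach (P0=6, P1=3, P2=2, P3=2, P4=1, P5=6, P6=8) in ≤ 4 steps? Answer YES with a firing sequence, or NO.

step 1: fire α:  (P0=2, P1=3, P2=2, P3=2, P4=1, P5=2, P6=4) → (P0=1, P1=4, P2=2, P3=2, P4=1, P5=4, P6=6)
step 2: fire α:  (P0=1, P1=4, P2=2, P3=2, P4=1, P5=4, P6=6) → (P0=0, P1=5, P2=2, P3=2, P4=1, P5=6, P6=8)
step 3: fire γ:  (P0=0, P1=5, P2=2, P3=2, P4=1, P5=6, P6=8) → (P0=3, P1=4, P2=2, P3=2, P4=1, P5=6, P6=8)
step 4: fire γ:  (P0=3, P1=4, P2=2, P3=2, P4=1, P5=6, P6=8) → (P0=6, P1=3, P2=2, P3=2, P4=1, P5=6, P6=8)

YES — reachable via ⟨α, α, γ, γ⟩ (4 firings)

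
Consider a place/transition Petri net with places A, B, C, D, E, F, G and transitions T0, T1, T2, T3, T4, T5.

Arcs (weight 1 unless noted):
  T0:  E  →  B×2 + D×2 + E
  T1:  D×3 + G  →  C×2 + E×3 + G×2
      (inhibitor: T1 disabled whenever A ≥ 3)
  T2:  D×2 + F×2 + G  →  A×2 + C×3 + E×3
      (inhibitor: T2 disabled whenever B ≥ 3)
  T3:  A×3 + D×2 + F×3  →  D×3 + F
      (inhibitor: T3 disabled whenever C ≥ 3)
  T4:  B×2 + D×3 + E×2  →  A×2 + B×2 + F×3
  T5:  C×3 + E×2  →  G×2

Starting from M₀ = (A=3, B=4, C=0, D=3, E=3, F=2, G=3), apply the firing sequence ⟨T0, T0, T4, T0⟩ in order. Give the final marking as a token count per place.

step 1: fire T0:  (A=3, B=4, C=0, D=3, E=3, F=2, G=3) → (A=3, B=6, C=0, D=5, E=3, F=2, G=3)
step 2: fire T0:  (A=3, B=6, C=0, D=5, E=3, F=2, G=3) → (A=3, B=8, C=0, D=7, E=3, F=2, G=3)
step 3: fire T4:  (A=3, B=8, C=0, D=7, E=3, F=2, G=3) → (A=5, B=8, C=0, D=4, E=1, F=5, G=3)
step 4: fire T0:  (A=5, B=8, C=0, D=4, E=1, F=5, G=3) → (A=5, B=10, C=0, D=6, E=1, F=5, G=3)

(A=5, B=10, C=0, D=6, E=1, F=5, G=3)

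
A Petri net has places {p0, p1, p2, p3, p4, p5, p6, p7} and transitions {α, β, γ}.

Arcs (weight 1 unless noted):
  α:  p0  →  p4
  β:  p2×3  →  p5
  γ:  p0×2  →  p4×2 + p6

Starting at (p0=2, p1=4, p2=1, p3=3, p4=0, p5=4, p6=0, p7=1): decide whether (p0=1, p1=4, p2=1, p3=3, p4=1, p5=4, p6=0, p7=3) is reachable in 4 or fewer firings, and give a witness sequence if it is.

NO — not reachable within 4 firings

depth 0: 1 marking
depth 1: 3 markings reached so far
depth 2: 4 markings reached so far
depth 3: 4 markings reached so far
(frontier empty at depth 3; search complete)
target is not among the 4 markings reachable within 4 steps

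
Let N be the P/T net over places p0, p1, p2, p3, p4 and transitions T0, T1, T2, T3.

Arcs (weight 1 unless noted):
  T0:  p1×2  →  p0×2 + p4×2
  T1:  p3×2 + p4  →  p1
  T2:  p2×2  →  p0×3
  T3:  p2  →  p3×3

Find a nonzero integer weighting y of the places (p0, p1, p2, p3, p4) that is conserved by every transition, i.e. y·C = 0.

y = (p0:2, p1:2, p2:3, p3:1, p4:0)

Incidence matrix C (rows=places, cols=transitions):
       T0   T1   T2   T3
   p0   2    0    3    0
   p1  -2    1    0    0
   p2   0    0   -2   -1
   p3   0   -2    0    3
   p4   2   -1    0    0

Candidate y = [2, 2, 3, 1, 0]; check y·C column-wise:
  col T0: 2·2 + 2·-2 + 3·0 + 1·0 + 0·2 = 0
  col T1: 2·0 + 2·1 + 3·0 + 1·-2 + 0·-1 = 0
  col T2: 2·3 + 2·0 + 3·-2 + 1·0 = 0
  col T3: 2·0 + 2·0 + 3·-1 + 1·3 = 0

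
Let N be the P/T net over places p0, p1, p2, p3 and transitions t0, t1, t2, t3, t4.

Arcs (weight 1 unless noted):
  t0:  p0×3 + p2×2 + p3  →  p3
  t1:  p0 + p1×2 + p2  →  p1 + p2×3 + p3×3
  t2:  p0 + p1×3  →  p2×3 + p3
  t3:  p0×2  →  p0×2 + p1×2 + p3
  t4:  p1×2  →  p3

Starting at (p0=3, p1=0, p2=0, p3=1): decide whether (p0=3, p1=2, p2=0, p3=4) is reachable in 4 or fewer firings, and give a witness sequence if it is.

step 1: fire t3:  (p0=3, p1=0, p2=0, p3=1) → (p0=3, p1=2, p2=0, p3=2)
step 2: fire t3:  (p0=3, p1=2, p2=0, p3=2) → (p0=3, p1=4, p2=0, p3=3)
step 3: fire t4:  (p0=3, p1=4, p2=0, p3=3) → (p0=3, p1=2, p2=0, p3=4)

YES — reachable via ⟨t3, t3, t4⟩ (3 firings)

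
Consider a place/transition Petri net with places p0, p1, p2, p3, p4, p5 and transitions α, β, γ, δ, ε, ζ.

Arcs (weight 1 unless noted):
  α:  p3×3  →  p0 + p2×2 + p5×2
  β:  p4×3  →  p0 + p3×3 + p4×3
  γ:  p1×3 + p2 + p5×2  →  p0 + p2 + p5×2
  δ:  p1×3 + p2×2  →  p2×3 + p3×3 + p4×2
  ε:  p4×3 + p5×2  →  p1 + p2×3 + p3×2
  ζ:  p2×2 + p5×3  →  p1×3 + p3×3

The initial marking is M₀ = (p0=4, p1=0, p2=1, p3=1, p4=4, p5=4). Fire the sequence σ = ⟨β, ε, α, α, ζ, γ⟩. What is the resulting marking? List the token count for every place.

(p0=8, p1=1, p2=6, p3=3, p4=1, p5=3)

step 1: fire β:  (p0=4, p1=0, p2=1, p3=1, p4=4, p5=4) → (p0=5, p1=0, p2=1, p3=4, p4=4, p5=4)
step 2: fire ε:  (p0=5, p1=0, p2=1, p3=4, p4=4, p5=4) → (p0=5, p1=1, p2=4, p3=6, p4=1, p5=2)
step 3: fire α:  (p0=5, p1=1, p2=4, p3=6, p4=1, p5=2) → (p0=6, p1=1, p2=6, p3=3, p4=1, p5=4)
step 4: fire α:  (p0=6, p1=1, p2=6, p3=3, p4=1, p5=4) → (p0=7, p1=1, p2=8, p3=0, p4=1, p5=6)
step 5: fire ζ:  (p0=7, p1=1, p2=8, p3=0, p4=1, p5=6) → (p0=7, p1=4, p2=6, p3=3, p4=1, p5=3)
step 6: fire γ:  (p0=7, p1=4, p2=6, p3=3, p4=1, p5=3) → (p0=8, p1=1, p2=6, p3=3, p4=1, p5=3)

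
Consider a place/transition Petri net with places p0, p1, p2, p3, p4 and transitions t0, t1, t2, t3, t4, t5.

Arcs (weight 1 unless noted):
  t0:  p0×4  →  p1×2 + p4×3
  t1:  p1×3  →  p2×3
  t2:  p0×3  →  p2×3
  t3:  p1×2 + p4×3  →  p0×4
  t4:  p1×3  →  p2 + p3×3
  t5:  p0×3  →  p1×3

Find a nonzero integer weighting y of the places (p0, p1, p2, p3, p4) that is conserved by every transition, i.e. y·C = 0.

y = (p0:3, p1:3, p2:3, p3:2, p4:2)

Incidence matrix C (rows=places, cols=transitions):
       t0   t1   t2   t3   t4   t5
   p0  -4    0   -3    4    0   -3
   p1   2   -3    0   -2   -3    3
   p2   0    3    3    0    1    0
   p3   0    0    0    0    3    0
   p4   3    0    0   -3    0    0

Candidate y = [3, 3, 3, 2, 2]; check y·C column-wise:
  col t0: 3·-4 + 3·2 + 3·0 + 2·0 + 2·3 = 0
  col t1: 3·0 + 3·-3 + 3·3 + 2·0 + 2·0 = 0
  col t2: 3·-3 + 3·0 + 3·3 + 2·0 + 2·0 = 0
  col t3: 3·4 + 3·-2 + 3·0 + 2·0 + 2·-3 = 0
  col t4: 3·0 + 3·-3 + 3·1 + 2·3 + 2·0 = 0
  col t5: 3·-3 + 3·3 + 3·0 + 2·0 + 2·0 = 0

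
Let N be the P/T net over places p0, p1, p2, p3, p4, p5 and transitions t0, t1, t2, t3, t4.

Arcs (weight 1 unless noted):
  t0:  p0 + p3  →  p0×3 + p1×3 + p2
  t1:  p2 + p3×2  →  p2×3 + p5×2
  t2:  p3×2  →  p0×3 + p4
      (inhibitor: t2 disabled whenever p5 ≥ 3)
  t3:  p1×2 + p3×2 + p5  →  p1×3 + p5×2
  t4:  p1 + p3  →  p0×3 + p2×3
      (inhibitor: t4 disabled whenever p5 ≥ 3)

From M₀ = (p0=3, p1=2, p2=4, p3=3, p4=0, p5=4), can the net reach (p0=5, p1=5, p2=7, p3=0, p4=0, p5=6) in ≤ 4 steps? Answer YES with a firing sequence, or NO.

step 1: fire t0:  (p0=3, p1=2, p2=4, p3=3, p4=0, p5=4) → (p0=5, p1=5, p2=5, p3=2, p4=0, p5=4)
step 2: fire t1:  (p0=5, p1=5, p2=5, p3=2, p4=0, p5=4) → (p0=5, p1=5, p2=7, p3=0, p4=0, p5=6)

YES — reachable via ⟨t0, t1⟩ (2 firings)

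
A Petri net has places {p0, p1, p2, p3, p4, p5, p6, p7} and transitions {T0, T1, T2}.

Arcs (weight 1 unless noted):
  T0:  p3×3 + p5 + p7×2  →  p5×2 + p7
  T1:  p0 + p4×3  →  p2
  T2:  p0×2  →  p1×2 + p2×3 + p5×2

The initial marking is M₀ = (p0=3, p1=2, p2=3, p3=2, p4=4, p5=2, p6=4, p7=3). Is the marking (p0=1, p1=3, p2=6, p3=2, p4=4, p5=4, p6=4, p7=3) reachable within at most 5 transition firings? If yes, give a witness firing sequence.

NO — not reachable within 5 firings

depth 0: 1 marking
depth 1: 3 markings reached so far
depth 2: 4 markings reached so far
depth 3: 4 markings reached so far
(frontier empty at depth 3; search complete)
target is not among the 4 markings reachable within 5 steps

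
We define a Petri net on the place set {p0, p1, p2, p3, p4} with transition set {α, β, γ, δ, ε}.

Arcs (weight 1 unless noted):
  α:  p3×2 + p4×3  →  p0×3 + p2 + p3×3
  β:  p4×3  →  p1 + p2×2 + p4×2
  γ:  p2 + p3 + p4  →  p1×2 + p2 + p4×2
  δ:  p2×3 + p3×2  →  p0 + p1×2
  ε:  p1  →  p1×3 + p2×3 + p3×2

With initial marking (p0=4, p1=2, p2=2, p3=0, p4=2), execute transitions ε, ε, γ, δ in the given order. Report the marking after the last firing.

step 1: fire ε:  (p0=4, p1=2, p2=2, p3=0, p4=2) → (p0=4, p1=4, p2=5, p3=2, p4=2)
step 2: fire ε:  (p0=4, p1=4, p2=5, p3=2, p4=2) → (p0=4, p1=6, p2=8, p3=4, p4=2)
step 3: fire γ:  (p0=4, p1=6, p2=8, p3=4, p4=2) → (p0=4, p1=8, p2=8, p3=3, p4=3)
step 4: fire δ:  (p0=4, p1=8, p2=8, p3=3, p4=3) → (p0=5, p1=10, p2=5, p3=1, p4=3)

(p0=5, p1=10, p2=5, p3=1, p4=3)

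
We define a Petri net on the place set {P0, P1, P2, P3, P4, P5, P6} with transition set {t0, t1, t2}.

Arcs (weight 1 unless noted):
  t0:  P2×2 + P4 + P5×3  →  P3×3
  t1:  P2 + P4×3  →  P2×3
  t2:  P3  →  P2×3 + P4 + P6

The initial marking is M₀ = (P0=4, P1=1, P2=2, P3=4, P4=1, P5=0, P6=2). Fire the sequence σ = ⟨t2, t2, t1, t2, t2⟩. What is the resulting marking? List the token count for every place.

step 1: fire t2:  (P0=4, P1=1, P2=2, P3=4, P4=1, P5=0, P6=2) → (P0=4, P1=1, P2=5, P3=3, P4=2, P5=0, P6=3)
step 2: fire t2:  (P0=4, P1=1, P2=5, P3=3, P4=2, P5=0, P6=3) → (P0=4, P1=1, P2=8, P3=2, P4=3, P5=0, P6=4)
step 3: fire t1:  (P0=4, P1=1, P2=8, P3=2, P4=3, P5=0, P6=4) → (P0=4, P1=1, P2=10, P3=2, P4=0, P5=0, P6=4)
step 4: fire t2:  (P0=4, P1=1, P2=10, P3=2, P4=0, P5=0, P6=4) → (P0=4, P1=1, P2=13, P3=1, P4=1, P5=0, P6=5)
step 5: fire t2:  (P0=4, P1=1, P2=13, P3=1, P4=1, P5=0, P6=5) → (P0=4, P1=1, P2=16, P3=0, P4=2, P5=0, P6=6)

(P0=4, P1=1, P2=16, P3=0, P4=2, P5=0, P6=6)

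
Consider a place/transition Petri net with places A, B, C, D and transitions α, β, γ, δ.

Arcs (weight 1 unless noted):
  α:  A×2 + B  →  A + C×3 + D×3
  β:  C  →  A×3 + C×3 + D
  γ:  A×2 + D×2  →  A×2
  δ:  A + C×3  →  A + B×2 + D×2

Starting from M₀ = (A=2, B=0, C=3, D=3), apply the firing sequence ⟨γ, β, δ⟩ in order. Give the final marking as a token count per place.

(A=5, B=2, C=2, D=4)

step 1: fire γ:  (A=2, B=0, C=3, D=3) → (A=2, B=0, C=3, D=1)
step 2: fire β:  (A=2, B=0, C=3, D=1) → (A=5, B=0, C=5, D=2)
step 3: fire δ:  (A=5, B=0, C=5, D=2) → (A=5, B=2, C=2, D=4)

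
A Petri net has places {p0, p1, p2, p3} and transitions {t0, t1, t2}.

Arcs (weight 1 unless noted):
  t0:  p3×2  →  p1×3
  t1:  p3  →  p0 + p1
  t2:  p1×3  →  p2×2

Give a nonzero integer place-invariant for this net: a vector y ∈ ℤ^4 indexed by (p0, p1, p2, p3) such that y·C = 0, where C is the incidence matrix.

Incidence matrix C (rows=places, cols=transitions):
       t0   t1   t2
   p0   0    1    0
   p1   3    1   -3
   p2   0    0    2
   p3  -2   -1    0

Candidate y = [1, 2, 3, 3]; check y·C column-wise:
  col t0: 1·0 + 2·3 + 3·0 + 3·-2 = 0
  col t1: 1·1 + 2·1 + 3·0 + 3·-1 = 0
  col t2: 1·0 + 2·-3 + 3·2 + 3·0 = 0

y = (p0:1, p1:2, p2:3, p3:3)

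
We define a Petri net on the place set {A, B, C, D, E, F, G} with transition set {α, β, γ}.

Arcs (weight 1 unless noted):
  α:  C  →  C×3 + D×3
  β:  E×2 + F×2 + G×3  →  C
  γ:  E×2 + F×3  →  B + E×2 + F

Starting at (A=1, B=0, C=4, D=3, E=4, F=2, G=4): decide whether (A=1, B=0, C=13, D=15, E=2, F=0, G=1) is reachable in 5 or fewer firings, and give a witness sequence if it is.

step 1: fire α:  (A=1, B=0, C=4, D=3, E=4, F=2, G=4) → (A=1, B=0, C=6, D=6, E=4, F=2, G=4)
step 2: fire α:  (A=1, B=0, C=6, D=6, E=4, F=2, G=4) → (A=1, B=0, C=8, D=9, E=4, F=2, G=4)
step 3: fire α:  (A=1, B=0, C=8, D=9, E=4, F=2, G=4) → (A=1, B=0, C=10, D=12, E=4, F=2, G=4)
step 4: fire α:  (A=1, B=0, C=10, D=12, E=4, F=2, G=4) → (A=1, B=0, C=12, D=15, E=4, F=2, G=4)
step 5: fire β:  (A=1, B=0, C=12, D=15, E=4, F=2, G=4) → (A=1, B=0, C=13, D=15, E=2, F=0, G=1)

YES — reachable via ⟨α, α, α, α, β⟩ (5 firings)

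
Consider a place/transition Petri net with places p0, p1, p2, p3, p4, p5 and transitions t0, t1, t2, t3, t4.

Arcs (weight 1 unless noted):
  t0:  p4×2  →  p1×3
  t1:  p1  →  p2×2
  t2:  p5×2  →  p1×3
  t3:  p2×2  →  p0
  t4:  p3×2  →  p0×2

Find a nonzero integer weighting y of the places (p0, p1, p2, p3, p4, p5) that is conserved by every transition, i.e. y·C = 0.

Incidence matrix C (rows=places, cols=transitions):
       t0   t1   t2   t3   t4
   p0   0    0    0    1    2
   p1   3   -1    3    0    0
   p2   0    2    0   -2    0
   p3   0    0    0    0   -2
   p4  -2    0    0    0    0
   p5   0    0   -2    0    0

Candidate y = [2, 2, 1, 2, 3, 3]; check y·C column-wise:
  col t0: 2·0 + 2·3 + 1·0 + 2·0 + 3·-2 + 3·0 = 0
  col t1: 2·0 + 2·-1 + 1·2 + 2·0 + 3·0 + 3·0 = 0
  col t2: 2·0 + 2·3 + 1·0 + 2·0 + 3·0 + 3·-2 = 0
  col t3: 2·1 + 2·0 + 1·-2 + 2·0 + 3·0 + 3·0 = 0
  col t4: 2·2 + 2·0 + 1·0 + 2·-2 + 3·0 + 3·0 = 0

y = (p0:2, p1:2, p2:1, p3:2, p4:3, p5:3)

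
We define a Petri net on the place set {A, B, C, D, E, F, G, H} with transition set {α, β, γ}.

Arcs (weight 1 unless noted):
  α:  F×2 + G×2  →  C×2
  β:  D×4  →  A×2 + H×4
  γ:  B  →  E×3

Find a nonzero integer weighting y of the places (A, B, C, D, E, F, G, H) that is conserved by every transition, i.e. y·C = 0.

y = (A:2, B:0, C:0, D:1, E:0, F:0, G:0, H:0)

Incidence matrix C (rows=places, cols=transitions):
        α    β    γ
    A   0    2    0
    B   0    0   -1
    C   2    0    0
    D   0   -4    0
    E   0    0    3
    F  -2    0    0
    G  -2    0    0
    H   0    4    0

Candidate y = [2, 0, 0, 1, 0, 0, 0, 0]; check y·C column-wise:
  col α: 2·0 + 0·2 + 1·0 + 0·-2 + 0·-2 = 0
  col β: 2·2 + 1·-4 + 0·4 = 0
  col γ: 2·0 + 0·-1 + 1·0 + 0·3 = 0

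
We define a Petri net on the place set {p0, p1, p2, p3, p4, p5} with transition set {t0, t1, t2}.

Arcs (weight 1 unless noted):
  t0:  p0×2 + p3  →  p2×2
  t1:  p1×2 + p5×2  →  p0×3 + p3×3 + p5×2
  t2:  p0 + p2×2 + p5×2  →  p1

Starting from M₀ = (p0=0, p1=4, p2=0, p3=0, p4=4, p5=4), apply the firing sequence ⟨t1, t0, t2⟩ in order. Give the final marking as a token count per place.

(p0=0, p1=3, p2=0, p3=2, p4=4, p5=2)

step 1: fire t1:  (p0=0, p1=4, p2=0, p3=0, p4=4, p5=4) → (p0=3, p1=2, p2=0, p3=3, p4=4, p5=4)
step 2: fire t0:  (p0=3, p1=2, p2=0, p3=3, p4=4, p5=4) → (p0=1, p1=2, p2=2, p3=2, p4=4, p5=4)
step 3: fire t2:  (p0=1, p1=2, p2=2, p3=2, p4=4, p5=4) → (p0=0, p1=3, p2=0, p3=2, p4=4, p5=2)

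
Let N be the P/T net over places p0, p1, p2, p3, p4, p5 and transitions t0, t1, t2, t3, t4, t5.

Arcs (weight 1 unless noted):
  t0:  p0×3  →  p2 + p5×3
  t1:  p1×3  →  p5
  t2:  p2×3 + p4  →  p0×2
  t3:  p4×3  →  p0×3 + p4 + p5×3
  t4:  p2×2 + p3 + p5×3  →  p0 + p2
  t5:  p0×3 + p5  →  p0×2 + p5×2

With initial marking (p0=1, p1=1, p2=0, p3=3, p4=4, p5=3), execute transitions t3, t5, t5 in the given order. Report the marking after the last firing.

(p0=2, p1=1, p2=0, p3=3, p4=2, p5=8)

step 1: fire t3:  (p0=1, p1=1, p2=0, p3=3, p4=4, p5=3) → (p0=4, p1=1, p2=0, p3=3, p4=2, p5=6)
step 2: fire t5:  (p0=4, p1=1, p2=0, p3=3, p4=2, p5=6) → (p0=3, p1=1, p2=0, p3=3, p4=2, p5=7)
step 3: fire t5:  (p0=3, p1=1, p2=0, p3=3, p4=2, p5=7) → (p0=2, p1=1, p2=0, p3=3, p4=2, p5=8)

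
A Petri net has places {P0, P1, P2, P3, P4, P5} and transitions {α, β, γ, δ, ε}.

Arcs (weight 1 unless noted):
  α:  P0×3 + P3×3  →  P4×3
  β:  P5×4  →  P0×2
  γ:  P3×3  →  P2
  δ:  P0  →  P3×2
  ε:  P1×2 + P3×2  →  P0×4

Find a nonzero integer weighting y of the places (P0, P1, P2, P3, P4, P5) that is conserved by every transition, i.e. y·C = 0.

Incidence matrix C (rows=places, cols=transitions):
        α    β    γ    δ    ε
   P0  -3    2    0   -1    4
   P1   0    0    0    0   -2
   P2   0    0    1    0    0
   P3  -3    0   -3    2   -2
   P4   3    0    0    0    0
   P5   0   -4    0    0    0

Candidate y = [2, 3, 3, 1, 3, 1]; check y·C column-wise:
  col α: 2·-3 + 3·0 + 3·0 + 1·-3 + 3·3 + 1·0 = 0
  col β: 2·2 + 3·0 + 3·0 + 1·0 + 3·0 + 1·-4 = 0
  col γ: 2·0 + 3·0 + 3·1 + 1·-3 + 3·0 + 1·0 = 0
  col δ: 2·-1 + 3·0 + 3·0 + 1·2 + 3·0 + 1·0 = 0
  col ε: 2·4 + 3·-2 + 3·0 + 1·-2 + 3·0 + 1·0 = 0

y = (P0:2, P1:3, P2:3, P3:1, P4:3, P5:1)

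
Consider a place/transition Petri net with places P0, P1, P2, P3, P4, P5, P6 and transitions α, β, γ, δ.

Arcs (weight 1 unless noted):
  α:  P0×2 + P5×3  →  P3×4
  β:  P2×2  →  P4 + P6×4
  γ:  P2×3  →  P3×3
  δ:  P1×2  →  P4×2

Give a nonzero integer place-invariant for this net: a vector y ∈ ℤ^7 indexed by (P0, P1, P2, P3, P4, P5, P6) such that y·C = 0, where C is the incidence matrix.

Incidence matrix C (rows=places, cols=transitions):
        α    β    γ    δ
   P0  -2    0    0    0
   P1   0    0    0   -2
   P2   0   -2   -3    0
   P3   4    0    3    0
   P4   0    1    0    2
   P5  -3    0    0    0
   P6   0    4    0    0

Candidate y = [2, 2, 1, 1, 2, 0, 0]; check y·C column-wise:
  col α: 2·-2 + 2·0 + 1·0 + 1·4 + 2·0 + 0·-3 = 0
  col β: 2·0 + 2·0 + 1·-2 + 1·0 + 2·1 + 0·4 = 0
  col γ: 2·0 + 2·0 + 1·-3 + 1·3 + 2·0 = 0
  col δ: 2·0 + 2·-2 + 1·0 + 1·0 + 2·2 = 0

y = (P0:2, P1:2, P2:1, P3:1, P4:2, P5:0, P6:0)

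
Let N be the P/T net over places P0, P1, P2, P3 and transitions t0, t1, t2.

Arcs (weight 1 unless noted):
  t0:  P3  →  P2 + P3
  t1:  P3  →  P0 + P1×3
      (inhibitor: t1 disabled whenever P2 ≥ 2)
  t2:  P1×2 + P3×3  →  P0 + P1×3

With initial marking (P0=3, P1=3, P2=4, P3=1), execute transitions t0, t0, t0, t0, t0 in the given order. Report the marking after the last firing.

step 1: fire t0:  (P0=3, P1=3, P2=4, P3=1) → (P0=3, P1=3, P2=5, P3=1)
step 2: fire t0:  (P0=3, P1=3, P2=5, P3=1) → (P0=3, P1=3, P2=6, P3=1)
step 3: fire t0:  (P0=3, P1=3, P2=6, P3=1) → (P0=3, P1=3, P2=7, P3=1)
step 4: fire t0:  (P0=3, P1=3, P2=7, P3=1) → (P0=3, P1=3, P2=8, P3=1)
step 5: fire t0:  (P0=3, P1=3, P2=8, P3=1) → (P0=3, P1=3, P2=9, P3=1)

(P0=3, P1=3, P2=9, P3=1)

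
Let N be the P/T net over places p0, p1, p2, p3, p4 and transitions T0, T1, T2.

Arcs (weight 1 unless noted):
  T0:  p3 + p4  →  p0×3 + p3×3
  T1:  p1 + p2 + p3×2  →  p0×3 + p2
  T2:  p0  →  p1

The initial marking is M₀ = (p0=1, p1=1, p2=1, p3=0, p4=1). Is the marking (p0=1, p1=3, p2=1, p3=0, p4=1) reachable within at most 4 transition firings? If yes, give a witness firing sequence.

NO — not reachable within 4 firings

depth 0: 1 marking
depth 1: 2 markings reached so far
depth 2: 2 markings reached so far
(frontier empty at depth 2; search complete)
target is not among the 2 markings reachable within 4 steps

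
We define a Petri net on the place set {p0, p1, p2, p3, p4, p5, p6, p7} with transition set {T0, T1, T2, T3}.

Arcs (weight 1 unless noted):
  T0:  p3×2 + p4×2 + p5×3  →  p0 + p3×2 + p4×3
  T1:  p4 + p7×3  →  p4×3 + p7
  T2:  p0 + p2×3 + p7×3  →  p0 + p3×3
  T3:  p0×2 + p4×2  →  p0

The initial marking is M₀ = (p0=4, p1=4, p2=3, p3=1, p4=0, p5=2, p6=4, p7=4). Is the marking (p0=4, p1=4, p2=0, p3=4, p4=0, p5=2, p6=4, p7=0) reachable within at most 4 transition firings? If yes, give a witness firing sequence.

depth 0: 1 marking
depth 1: 2 markings reached so far
depth 2: 2 markings reached so far
(frontier empty at depth 2; search complete)
target is not among the 2 markings reachable within 4 steps

NO — not reachable within 4 firings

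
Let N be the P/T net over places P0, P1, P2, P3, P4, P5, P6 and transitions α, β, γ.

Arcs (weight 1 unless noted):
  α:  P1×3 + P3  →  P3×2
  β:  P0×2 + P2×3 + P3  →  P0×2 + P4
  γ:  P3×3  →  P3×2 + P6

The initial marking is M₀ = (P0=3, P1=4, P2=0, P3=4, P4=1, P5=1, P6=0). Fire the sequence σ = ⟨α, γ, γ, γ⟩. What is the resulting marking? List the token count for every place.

(P0=3, P1=1, P2=0, P3=2, P4=1, P5=1, P6=3)

step 1: fire α:  (P0=3, P1=4, P2=0, P3=4, P4=1, P5=1, P6=0) → (P0=3, P1=1, P2=0, P3=5, P4=1, P5=1, P6=0)
step 2: fire γ:  (P0=3, P1=1, P2=0, P3=5, P4=1, P5=1, P6=0) → (P0=3, P1=1, P2=0, P3=4, P4=1, P5=1, P6=1)
step 3: fire γ:  (P0=3, P1=1, P2=0, P3=4, P4=1, P5=1, P6=1) → (P0=3, P1=1, P2=0, P3=3, P4=1, P5=1, P6=2)
step 4: fire γ:  (P0=3, P1=1, P2=0, P3=3, P4=1, P5=1, P6=2) → (P0=3, P1=1, P2=0, P3=2, P4=1, P5=1, P6=3)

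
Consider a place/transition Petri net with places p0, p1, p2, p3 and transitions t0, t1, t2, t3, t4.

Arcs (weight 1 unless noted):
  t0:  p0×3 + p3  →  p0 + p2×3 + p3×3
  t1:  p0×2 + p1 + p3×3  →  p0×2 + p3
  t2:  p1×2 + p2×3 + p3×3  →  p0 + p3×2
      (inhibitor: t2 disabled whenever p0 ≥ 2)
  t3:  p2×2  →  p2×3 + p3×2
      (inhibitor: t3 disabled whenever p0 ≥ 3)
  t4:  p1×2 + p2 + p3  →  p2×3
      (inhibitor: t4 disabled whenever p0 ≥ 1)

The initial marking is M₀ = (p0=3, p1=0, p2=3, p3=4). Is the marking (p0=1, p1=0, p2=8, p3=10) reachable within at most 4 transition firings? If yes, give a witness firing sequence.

step 1: fire t0:  (p0=3, p1=0, p2=3, p3=4) → (p0=1, p1=0, p2=6, p3=6)
step 2: fire t3:  (p0=1, p1=0, p2=6, p3=6) → (p0=1, p1=0, p2=7, p3=8)
step 3: fire t3:  (p0=1, p1=0, p2=7, p3=8) → (p0=1, p1=0, p2=8, p3=10)

YES — reachable via ⟨t0, t3, t3⟩ (3 firings)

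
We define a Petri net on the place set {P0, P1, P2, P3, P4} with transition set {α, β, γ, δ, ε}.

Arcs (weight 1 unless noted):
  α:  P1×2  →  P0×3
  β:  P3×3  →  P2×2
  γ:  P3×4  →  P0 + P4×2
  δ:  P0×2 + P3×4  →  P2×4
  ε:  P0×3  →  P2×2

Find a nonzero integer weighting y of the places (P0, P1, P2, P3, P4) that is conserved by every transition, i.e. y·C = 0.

y = (P0:2, P1:3, P2:3, P3:2, P4:3)

Incidence matrix C (rows=places, cols=transitions):
        α    β    γ    δ    ε
   P0   3    0    1   -2   -3
   P1  -2    0    0    0    0
   P2   0    2    0    4    2
   P3   0   -3   -4   -4    0
   P4   0    0    2    0    0

Candidate y = [2, 3, 3, 2, 3]; check y·C column-wise:
  col α: 2·3 + 3·-2 + 3·0 + 2·0 + 3·0 = 0
  col β: 2·0 + 3·0 + 3·2 + 2·-3 + 3·0 = 0
  col γ: 2·1 + 3·0 + 3·0 + 2·-4 + 3·2 = 0
  col δ: 2·-2 + 3·0 + 3·4 + 2·-4 + 3·0 = 0
  col ε: 2·-3 + 3·0 + 3·2 + 2·0 + 3·0 = 0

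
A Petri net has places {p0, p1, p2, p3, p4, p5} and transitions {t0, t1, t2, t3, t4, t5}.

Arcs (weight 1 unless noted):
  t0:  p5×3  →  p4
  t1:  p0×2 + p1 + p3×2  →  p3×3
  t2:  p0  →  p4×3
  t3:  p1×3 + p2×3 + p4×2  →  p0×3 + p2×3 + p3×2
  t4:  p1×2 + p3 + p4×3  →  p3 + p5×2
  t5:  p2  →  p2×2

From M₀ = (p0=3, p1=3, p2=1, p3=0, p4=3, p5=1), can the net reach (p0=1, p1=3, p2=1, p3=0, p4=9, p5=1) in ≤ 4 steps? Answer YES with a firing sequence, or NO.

YES — reachable via ⟨t2, t2⟩ (2 firings)

step 1: fire t2:  (p0=3, p1=3, p2=1, p3=0, p4=3, p5=1) → (p0=2, p1=3, p2=1, p3=0, p4=6, p5=1)
step 2: fire t2:  (p0=2, p1=3, p2=1, p3=0, p4=6, p5=1) → (p0=1, p1=3, p2=1, p3=0, p4=9, p5=1)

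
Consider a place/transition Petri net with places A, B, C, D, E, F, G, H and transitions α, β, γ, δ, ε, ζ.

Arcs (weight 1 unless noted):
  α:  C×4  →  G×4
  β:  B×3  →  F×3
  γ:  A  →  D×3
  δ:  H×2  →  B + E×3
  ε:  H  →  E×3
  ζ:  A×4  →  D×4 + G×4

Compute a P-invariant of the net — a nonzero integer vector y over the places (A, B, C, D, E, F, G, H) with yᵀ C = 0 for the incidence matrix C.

Incidence matrix C (rows=places, cols=transitions):
        α    β    γ    δ    ε    ζ
    A   0    0   -1    0    0   -4
    B   0   -3    0    1    0    0
    C  -4    0    0    0    0    0
    D   0    0    3    0    0    4
    E   0    0    0    3    3    0
    F   0    3    0    0    0    0
    G   4    0    0    0    0    4
    H   0    0    0   -2   -1    0

Candidate y = [3, 0, 2, 1, 0, 0, 2, 0]; check y·C column-wise:
  col α: 3·0 + 2·-4 + 1·0 + 2·4 = 0
  col β: 3·0 + 0·-3 + 2·0 + 1·0 + 0·3 + 2·0 = 0
  col γ: 3·-1 + 2·0 + 1·3 + 2·0 = 0
  col δ: 3·0 + 0·1 + 2·0 + 1·0 + 0·3 + 2·0 + 0·-2 = 0
  col ε: 3·0 + 2·0 + 1·0 + 0·3 + 2·0 + 0·-1 = 0
  col ζ: 3·-4 + 2·0 + 1·4 + 2·4 = 0

y = (A:3, B:0, C:2, D:1, E:0, F:0, G:2, H:0)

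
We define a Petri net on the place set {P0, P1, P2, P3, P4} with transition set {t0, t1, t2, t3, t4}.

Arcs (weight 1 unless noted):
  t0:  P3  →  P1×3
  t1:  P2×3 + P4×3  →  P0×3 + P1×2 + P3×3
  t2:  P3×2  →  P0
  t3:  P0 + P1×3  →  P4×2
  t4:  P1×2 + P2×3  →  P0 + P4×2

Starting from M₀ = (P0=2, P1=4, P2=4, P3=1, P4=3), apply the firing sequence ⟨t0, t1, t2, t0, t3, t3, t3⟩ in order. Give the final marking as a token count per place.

(P0=3, P1=3, P2=1, P3=0, P4=6)

step 1: fire t0:  (P0=2, P1=4, P2=4, P3=1, P4=3) → (P0=2, P1=7, P2=4, P3=0, P4=3)
step 2: fire t1:  (P0=2, P1=7, P2=4, P3=0, P4=3) → (P0=5, P1=9, P2=1, P3=3, P4=0)
step 3: fire t2:  (P0=5, P1=9, P2=1, P3=3, P4=0) → (P0=6, P1=9, P2=1, P3=1, P4=0)
step 4: fire t0:  (P0=6, P1=9, P2=1, P3=1, P4=0) → (P0=6, P1=12, P2=1, P3=0, P4=0)
step 5: fire t3:  (P0=6, P1=12, P2=1, P3=0, P4=0) → (P0=5, P1=9, P2=1, P3=0, P4=2)
step 6: fire t3:  (P0=5, P1=9, P2=1, P3=0, P4=2) → (P0=4, P1=6, P2=1, P3=0, P4=4)
step 7: fire t3:  (P0=4, P1=6, P2=1, P3=0, P4=4) → (P0=3, P1=3, P2=1, P3=0, P4=6)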